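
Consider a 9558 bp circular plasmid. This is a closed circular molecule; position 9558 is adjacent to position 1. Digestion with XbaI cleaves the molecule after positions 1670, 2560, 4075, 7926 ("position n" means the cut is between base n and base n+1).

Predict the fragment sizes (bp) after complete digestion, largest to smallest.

3851, 3302, 1515, 890 bp

Circular molecule, 4 cuts → 4 fragments:
  2560 − 1670 = 890 bp
  4075 − 2560 = 1515 bp
  7926 − 4075 = 3851 bp
  wrap: 9558 − 7926 + 1670 = 3302 bp
Sorted largest to smallest: 3851, 3302, 1515, 890 bp.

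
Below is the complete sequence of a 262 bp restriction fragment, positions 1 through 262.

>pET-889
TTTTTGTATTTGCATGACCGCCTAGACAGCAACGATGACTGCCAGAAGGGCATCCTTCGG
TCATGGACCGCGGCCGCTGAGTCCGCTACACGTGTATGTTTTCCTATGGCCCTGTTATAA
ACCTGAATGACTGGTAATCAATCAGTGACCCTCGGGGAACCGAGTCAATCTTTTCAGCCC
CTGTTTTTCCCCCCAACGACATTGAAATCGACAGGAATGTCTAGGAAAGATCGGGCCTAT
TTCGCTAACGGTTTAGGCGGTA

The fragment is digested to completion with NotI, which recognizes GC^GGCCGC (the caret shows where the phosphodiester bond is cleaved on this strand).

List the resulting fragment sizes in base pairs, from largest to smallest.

191, 71 bp

The NotI site (GCGGCCGC) starts at position 70.
NotI cuts after base 2 of each site, so after position 71.
Linear molecule, 1 cut → 2 fragments:
  1–71 → 71 bp
  72–262 → 191 bp
Sorted largest to smallest: 191, 71 bp.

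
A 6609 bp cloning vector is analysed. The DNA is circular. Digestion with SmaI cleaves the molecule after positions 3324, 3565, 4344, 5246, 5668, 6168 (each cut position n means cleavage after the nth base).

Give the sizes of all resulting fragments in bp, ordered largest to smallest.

3765, 902, 779, 500, 422, 241 bp

Circular molecule, 6 cuts → 6 fragments:
  3565 − 3324 = 241 bp
  4344 − 3565 = 779 bp
  5246 − 4344 = 902 bp
  5668 − 5246 = 422 bp
  6168 − 5668 = 500 bp
  wrap: 6609 − 6168 + 3324 = 3765 bp
Sorted largest to smallest: 3765, 902, 779, 500, 422, 241 bp.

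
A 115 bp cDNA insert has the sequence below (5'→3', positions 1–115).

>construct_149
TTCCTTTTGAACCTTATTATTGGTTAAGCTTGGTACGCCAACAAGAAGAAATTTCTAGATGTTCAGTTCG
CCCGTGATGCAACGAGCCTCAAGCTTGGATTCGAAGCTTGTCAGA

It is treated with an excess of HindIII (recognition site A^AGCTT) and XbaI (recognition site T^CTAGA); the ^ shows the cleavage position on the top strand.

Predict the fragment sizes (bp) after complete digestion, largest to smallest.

HindIII sites (AAGCTT) start at positions 26, 91, 104.
HindIII cuts after the first base of each site, so after positions 26, 91, 104.
The XbaI site (TCTAGA) starts at position 54.
XbaI cuts after the first base of each site, so after position 54.
Combined cut positions: 26, 54, 91, 104.
Linear molecule, 4 cuts → 5 fragments:
  1–26 → 26 bp
  27–54 → 28 bp
  55–91 → 37 bp
  92–104 → 13 bp
  105–115 → 11 bp
Sorted largest to smallest: 37, 28, 26, 13, 11 bp.

37, 28, 26, 13, 11 bp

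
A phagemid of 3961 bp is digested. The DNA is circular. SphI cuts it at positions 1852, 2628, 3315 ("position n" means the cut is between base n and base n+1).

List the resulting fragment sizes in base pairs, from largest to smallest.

Circular molecule, 3 cuts → 3 fragments:
  2628 − 1852 = 776 bp
  3315 − 2628 = 687 bp
  wrap: 3961 − 3315 + 1852 = 2498 bp
Sorted largest to smallest: 2498, 776, 687 bp.

2498, 776, 687 bp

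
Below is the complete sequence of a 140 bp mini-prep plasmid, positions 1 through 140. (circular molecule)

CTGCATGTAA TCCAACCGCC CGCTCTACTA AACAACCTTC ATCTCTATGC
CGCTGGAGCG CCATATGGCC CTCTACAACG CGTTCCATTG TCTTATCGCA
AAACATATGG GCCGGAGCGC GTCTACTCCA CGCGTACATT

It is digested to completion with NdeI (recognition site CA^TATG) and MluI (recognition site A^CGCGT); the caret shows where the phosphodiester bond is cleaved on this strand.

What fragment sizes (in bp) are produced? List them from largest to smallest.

73, 27, 25, 15 bp

NdeI sites (CATATG) start at positions 62, 104.
NdeI cuts after base 2 of each site, so after positions 63, 105.
MluI sites (ACGCGT) start at positions 78, 130.
MluI cuts after the first base of each site, so after positions 78, 130.
Combined cut positions: 63, 78, 105, 130.
Circular molecule, 4 cuts → 4 fragments:
  64–78 → 15 bp
  79–105 → 27 bp
  106–130 → 25 bp
  131–140 then 1–63 → 10 + 63 = 73 bp
Sorted largest to smallest: 73, 27, 25, 15 bp.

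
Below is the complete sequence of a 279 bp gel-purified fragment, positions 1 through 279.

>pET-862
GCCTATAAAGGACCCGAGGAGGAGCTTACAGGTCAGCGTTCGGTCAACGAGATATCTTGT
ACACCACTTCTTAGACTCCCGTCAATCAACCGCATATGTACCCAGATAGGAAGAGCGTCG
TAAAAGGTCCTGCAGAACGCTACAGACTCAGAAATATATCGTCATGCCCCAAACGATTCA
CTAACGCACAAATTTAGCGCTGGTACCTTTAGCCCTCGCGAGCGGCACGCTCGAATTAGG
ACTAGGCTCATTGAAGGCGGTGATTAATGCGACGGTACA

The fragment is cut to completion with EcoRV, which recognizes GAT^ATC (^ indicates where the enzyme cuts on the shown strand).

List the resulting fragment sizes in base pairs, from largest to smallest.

226, 53 bp

The EcoRV site (GATATC) starts at position 51.
EcoRV cuts after base 3 of each site, so after position 53.
Linear molecule, 1 cut → 2 fragments:
  1–53 → 53 bp
  54–279 → 226 bp
Sorted largest to smallest: 226, 53 bp.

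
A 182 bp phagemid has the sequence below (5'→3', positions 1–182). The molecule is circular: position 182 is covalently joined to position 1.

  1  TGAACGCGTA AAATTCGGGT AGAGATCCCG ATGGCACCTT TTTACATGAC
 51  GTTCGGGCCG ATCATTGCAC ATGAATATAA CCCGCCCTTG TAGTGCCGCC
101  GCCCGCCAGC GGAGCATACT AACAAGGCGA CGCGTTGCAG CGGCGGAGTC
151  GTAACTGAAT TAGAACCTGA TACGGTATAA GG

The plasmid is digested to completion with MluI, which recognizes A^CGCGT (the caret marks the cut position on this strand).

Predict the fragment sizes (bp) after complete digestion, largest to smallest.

MluI sites (ACGCGT) start at positions 4, 130.
MluI cuts after the first base of each site, so after positions 4, 130.
Circular molecule, 2 cuts → 2 fragments:
  5–130 → 126 bp
  131–182 then 1–4 → 52 + 4 = 56 bp
Sorted largest to smallest: 126, 56 bp.

126, 56 bp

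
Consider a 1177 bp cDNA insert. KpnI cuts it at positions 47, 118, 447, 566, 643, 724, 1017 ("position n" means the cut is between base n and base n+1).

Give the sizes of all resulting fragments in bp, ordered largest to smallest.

Linear molecule, 7 cuts → 8 fragments:
  47 − 0 = 47 bp
  118 − 47 = 71 bp
  447 − 118 = 329 bp
  566 − 447 = 119 bp
  643 − 566 = 77 bp
  724 − 643 = 81 bp
  1017 − 724 = 293 bp
  1177 − 1017 = 160 bp
Sorted largest to smallest: 329, 293, 160, 119, 81, 77, 71, 47 bp.

329, 293, 160, 119, 81, 77, 71, 47 bp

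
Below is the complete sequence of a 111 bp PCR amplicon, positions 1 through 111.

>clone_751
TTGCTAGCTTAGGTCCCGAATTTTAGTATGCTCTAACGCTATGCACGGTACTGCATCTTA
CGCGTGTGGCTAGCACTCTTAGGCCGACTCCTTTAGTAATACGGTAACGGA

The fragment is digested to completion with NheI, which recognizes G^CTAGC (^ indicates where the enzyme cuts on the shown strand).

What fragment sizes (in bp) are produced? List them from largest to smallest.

66, 42, 3 bp

NheI sites (GCTAGC) start at positions 3, 69.
NheI cuts after the first base of each site, so after positions 3, 69.
Linear molecule, 2 cuts → 3 fragments:
  1–3 → 3 bp
  4–69 → 66 bp
  70–111 → 42 bp
Sorted largest to smallest: 66, 42, 3 bp.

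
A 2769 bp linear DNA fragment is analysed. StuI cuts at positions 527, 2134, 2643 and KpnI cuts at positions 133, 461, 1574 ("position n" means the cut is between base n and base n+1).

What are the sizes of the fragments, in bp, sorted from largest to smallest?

Combined cut positions (sorted): 133, 461, 527, 1574, 2134, 2643.
Linear molecule, 6 cuts → 7 fragments:
  133 − 0 = 133 bp
  461 − 133 = 328 bp
  527 − 461 = 66 bp
  1574 − 527 = 1047 bp
  2134 − 1574 = 560 bp
  2643 − 2134 = 509 bp
  2769 − 2643 = 126 bp
Sorted largest to smallest: 1047, 560, 509, 328, 133, 126, 66 bp.

1047, 560, 509, 328, 133, 126, 66 bp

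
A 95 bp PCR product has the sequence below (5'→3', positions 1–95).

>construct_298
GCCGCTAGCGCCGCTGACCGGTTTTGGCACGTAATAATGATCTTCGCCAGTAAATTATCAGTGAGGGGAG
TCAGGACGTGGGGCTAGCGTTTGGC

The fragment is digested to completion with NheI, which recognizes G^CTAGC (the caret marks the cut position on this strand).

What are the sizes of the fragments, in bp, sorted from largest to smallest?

NheI sites (GCTAGC) start at positions 4, 83.
NheI cuts after the first base of each site, so after positions 4, 83.
Linear molecule, 2 cuts → 3 fragments:
  1–4 → 4 bp
  5–83 → 79 bp
  84–95 → 12 bp
Sorted largest to smallest: 79, 12, 4 bp.

79, 12, 4 bp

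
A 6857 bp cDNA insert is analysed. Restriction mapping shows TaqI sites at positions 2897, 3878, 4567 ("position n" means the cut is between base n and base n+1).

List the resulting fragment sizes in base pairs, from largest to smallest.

2897, 2290, 981, 689 bp

Linear molecule, 3 cuts → 4 fragments:
  2897 − 0 = 2897 bp
  3878 − 2897 = 981 bp
  4567 − 3878 = 689 bp
  6857 − 4567 = 2290 bp
Sorted largest to smallest: 2897, 2290, 981, 689 bp.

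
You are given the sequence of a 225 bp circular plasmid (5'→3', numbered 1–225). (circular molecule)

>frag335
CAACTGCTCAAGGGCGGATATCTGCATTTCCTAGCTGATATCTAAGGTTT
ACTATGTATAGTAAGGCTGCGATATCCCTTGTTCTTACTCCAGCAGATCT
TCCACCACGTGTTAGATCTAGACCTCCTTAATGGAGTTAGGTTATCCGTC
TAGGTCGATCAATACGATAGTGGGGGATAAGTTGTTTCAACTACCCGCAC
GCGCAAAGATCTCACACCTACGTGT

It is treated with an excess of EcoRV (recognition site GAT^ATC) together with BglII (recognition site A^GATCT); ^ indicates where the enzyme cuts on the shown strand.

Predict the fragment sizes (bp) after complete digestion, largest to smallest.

93, 37, 34, 22, 20, 19 bp

EcoRV sites (GATATC) start at positions 17, 37, 71.
EcoRV cuts after base 3 of each site, so after positions 19, 39, 73.
BglII sites (AGATCT) start at positions 95, 114, 207.
BglII cuts after the first base of each site, so after positions 95, 114, 207.
Combined cut positions: 19, 39, 73, 95, 114, 207.
Circular molecule, 6 cuts → 6 fragments:
  20–39 → 20 bp
  40–73 → 34 bp
  74–95 → 22 bp
  96–114 → 19 bp
  115–207 → 93 bp
  208–225 then 1–19 → 18 + 19 = 37 bp
Sorted largest to smallest: 93, 37, 34, 22, 20, 19 bp.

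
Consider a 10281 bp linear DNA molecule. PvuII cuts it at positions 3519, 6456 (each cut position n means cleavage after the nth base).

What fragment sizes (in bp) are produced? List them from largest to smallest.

3825, 3519, 2937 bp

Linear molecule, 2 cuts → 3 fragments:
  3519 − 0 = 3519 bp
  6456 − 3519 = 2937 bp
  10281 − 6456 = 3825 bp
Sorted largest to smallest: 3825, 3519, 2937 bp.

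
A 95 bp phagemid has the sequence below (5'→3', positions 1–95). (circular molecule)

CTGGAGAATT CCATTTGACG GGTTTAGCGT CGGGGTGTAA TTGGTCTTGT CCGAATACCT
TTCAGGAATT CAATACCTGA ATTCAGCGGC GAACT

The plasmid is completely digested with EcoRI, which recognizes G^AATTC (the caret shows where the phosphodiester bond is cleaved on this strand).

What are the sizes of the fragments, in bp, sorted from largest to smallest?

60, 22, 13 bp

EcoRI sites (GAATTC) start at positions 6, 66, 79.
EcoRI cuts after the first base of each site, so after positions 6, 66, 79.
Circular molecule, 3 cuts → 3 fragments:
  7–66 → 60 bp
  67–79 → 13 bp
  80–95 then 1–6 → 16 + 6 = 22 bp
Sorted largest to smallest: 60, 22, 13 bp.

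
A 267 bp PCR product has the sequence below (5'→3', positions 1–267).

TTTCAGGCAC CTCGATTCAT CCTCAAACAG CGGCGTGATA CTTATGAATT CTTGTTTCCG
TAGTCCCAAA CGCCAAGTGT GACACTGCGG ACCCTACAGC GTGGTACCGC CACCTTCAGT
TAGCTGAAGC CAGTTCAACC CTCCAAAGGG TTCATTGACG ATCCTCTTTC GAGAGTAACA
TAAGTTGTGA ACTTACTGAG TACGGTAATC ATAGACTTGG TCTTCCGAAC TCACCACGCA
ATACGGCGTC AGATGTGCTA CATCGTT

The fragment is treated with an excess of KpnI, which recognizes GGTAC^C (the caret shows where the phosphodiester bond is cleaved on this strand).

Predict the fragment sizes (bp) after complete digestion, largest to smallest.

160, 107 bp

The KpnI site (GGTACC) starts at position 103.
KpnI cuts after base 5 of each site (before the last base), so after position 107.
Linear molecule, 1 cut → 2 fragments:
  1–107 → 107 bp
  108–267 → 160 bp
Sorted largest to smallest: 160, 107 bp.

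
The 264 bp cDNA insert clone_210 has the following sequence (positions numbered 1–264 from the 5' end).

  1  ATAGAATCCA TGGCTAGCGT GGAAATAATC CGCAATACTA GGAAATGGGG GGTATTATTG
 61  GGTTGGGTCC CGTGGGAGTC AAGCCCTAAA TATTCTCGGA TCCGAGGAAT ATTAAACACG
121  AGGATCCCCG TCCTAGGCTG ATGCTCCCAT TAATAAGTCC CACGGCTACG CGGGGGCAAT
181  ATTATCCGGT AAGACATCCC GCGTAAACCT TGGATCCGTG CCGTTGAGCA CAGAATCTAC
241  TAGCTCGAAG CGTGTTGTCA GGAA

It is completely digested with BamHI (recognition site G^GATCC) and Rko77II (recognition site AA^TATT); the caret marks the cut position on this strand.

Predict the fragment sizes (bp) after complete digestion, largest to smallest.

BamHI sites (GGATCC) start at positions 98, 122, 212.
BamHI cuts after the first base of each site, so after positions 98, 122, 212.
Rko77II sites (AATATT) start at positions 89, 108, 178.
Rko77II cuts after base 2 of each site, so after positions 90, 109, 179.
Combined cut positions: 90, 98, 109, 122, 179, 212.
Linear molecule, 6 cuts → 7 fragments:
  1–90 → 90 bp
  91–98 → 8 bp
  99–109 → 11 bp
  110–122 → 13 bp
  123–179 → 57 bp
  180–212 → 33 bp
  213–264 → 52 bp
Sorted largest to smallest: 90, 57, 52, 33, 13, 11, 8 bp.

90, 57, 52, 33, 13, 11, 8 bp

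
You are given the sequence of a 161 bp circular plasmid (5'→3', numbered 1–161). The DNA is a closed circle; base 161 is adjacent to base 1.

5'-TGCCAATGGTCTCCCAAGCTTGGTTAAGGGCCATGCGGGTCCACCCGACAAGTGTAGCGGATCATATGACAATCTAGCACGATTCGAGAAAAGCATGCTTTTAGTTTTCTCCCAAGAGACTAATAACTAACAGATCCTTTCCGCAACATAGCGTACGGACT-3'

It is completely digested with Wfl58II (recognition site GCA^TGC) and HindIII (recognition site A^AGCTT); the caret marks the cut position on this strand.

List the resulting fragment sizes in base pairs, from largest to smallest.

The Wfl58II site (GCATGC) starts at position 93.
Wfl58II cuts after base 3 of each site, so after position 95.
The HindIII site (AAGCTT) starts at position 16.
HindIII cuts after the first base of each site, so after position 16.
Combined cut positions: 16, 95.
Circular molecule, 2 cuts → 2 fragments:
  17–95 → 79 bp
  96–161 then 1–16 → 66 + 16 = 82 bp
Sorted largest to smallest: 82, 79 bp.

82, 79 bp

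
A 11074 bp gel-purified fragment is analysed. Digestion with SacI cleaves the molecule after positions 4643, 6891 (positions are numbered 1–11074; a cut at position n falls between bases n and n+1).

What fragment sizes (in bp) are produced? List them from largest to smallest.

Linear molecule, 2 cuts → 3 fragments:
  4643 − 0 = 4643 bp
  6891 − 4643 = 2248 bp
  11074 − 6891 = 4183 bp
Sorted largest to smallest: 4643, 4183, 2248 bp.

4643, 4183, 2248 bp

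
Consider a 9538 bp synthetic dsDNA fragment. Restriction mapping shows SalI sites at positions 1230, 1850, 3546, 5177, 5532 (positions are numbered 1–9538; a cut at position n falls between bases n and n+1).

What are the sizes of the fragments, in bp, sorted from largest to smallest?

4006, 1696, 1631, 1230, 620, 355 bp

Linear molecule, 5 cuts → 6 fragments:
  1230 − 0 = 1230 bp
  1850 − 1230 = 620 bp
  3546 − 1850 = 1696 bp
  5177 − 3546 = 1631 bp
  5532 − 5177 = 355 bp
  9538 − 5532 = 4006 bp
Sorted largest to smallest: 4006, 1696, 1631, 1230, 620, 355 bp.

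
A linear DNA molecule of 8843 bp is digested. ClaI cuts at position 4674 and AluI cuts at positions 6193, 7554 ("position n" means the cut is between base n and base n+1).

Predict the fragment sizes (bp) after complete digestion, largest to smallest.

Combined cut positions (sorted): 4674, 6193, 7554.
Linear molecule, 3 cuts → 4 fragments:
  4674 − 0 = 4674 bp
  6193 − 4674 = 1519 bp
  7554 − 6193 = 1361 bp
  8843 − 7554 = 1289 bp
Sorted largest to smallest: 4674, 1519, 1361, 1289 bp.

4674, 1519, 1361, 1289 bp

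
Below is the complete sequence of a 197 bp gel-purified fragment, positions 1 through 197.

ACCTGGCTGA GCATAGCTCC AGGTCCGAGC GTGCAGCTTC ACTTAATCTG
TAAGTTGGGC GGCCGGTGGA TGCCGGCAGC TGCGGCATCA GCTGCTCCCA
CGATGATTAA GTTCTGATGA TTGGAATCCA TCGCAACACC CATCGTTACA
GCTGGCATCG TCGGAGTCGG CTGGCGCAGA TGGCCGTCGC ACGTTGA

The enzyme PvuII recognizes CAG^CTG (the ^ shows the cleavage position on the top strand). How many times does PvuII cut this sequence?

3

CAGCTG occurs starting at positions 77, 89, 149.
PvuII cuts at 3 sites.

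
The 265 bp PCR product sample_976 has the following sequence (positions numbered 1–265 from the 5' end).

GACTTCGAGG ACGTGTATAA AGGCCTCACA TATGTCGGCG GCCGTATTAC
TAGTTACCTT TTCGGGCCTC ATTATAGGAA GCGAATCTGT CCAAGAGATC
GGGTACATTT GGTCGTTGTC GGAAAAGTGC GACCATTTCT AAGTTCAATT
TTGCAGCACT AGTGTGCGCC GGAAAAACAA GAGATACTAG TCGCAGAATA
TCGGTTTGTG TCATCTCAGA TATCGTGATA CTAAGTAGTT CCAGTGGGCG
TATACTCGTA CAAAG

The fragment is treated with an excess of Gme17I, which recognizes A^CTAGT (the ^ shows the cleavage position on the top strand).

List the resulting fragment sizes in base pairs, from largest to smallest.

109, 79, 49, 28 bp

Gme17I sites (ACTAGT) start at positions 49, 158, 186.
Gme17I cuts after the first base of each site, so after positions 49, 158, 186.
Linear molecule, 3 cuts → 4 fragments:
  1–49 → 49 bp
  50–158 → 109 bp
  159–186 → 28 bp
  187–265 → 79 bp
Sorted largest to smallest: 109, 79, 49, 28 bp.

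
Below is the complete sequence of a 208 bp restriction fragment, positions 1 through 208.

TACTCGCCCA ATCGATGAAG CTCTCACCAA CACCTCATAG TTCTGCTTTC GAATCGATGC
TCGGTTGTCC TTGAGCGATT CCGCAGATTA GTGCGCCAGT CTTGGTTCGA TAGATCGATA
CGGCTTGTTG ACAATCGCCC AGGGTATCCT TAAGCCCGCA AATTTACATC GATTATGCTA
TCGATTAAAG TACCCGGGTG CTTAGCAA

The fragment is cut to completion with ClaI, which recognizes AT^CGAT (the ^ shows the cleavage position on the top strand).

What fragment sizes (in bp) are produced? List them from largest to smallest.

61, 54, 42, 27, 12, 12 bp

ClaI sites (ATCGAT) start at positions 11, 53, 114, 168, 180.
ClaI cuts after base 2 of each site, so after positions 12, 54, 115, 169, 181.
Linear molecule, 5 cuts → 6 fragments:
  1–12 → 12 bp
  13–54 → 42 bp
  55–115 → 61 bp
  116–169 → 54 bp
  170–181 → 12 bp
  182–208 → 27 bp
Sorted largest to smallest: 61, 54, 42, 27, 12, 12 bp.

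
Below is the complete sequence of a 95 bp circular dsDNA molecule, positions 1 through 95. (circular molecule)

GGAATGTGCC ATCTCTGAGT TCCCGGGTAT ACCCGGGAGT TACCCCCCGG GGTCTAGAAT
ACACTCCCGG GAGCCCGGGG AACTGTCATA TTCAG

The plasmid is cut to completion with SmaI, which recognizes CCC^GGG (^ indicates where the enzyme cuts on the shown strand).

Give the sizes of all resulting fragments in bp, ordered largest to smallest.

43, 20, 14, 10, 8 bp

SmaI sites (CCCGGG) start at positions 22, 32, 46, 66, 74.
SmaI cuts after base 3 of each site, so after positions 24, 34, 48, 68, 76.
Circular molecule, 5 cuts → 5 fragments:
  25–34 → 10 bp
  35–48 → 14 bp
  49–68 → 20 bp
  69–76 → 8 bp
  77–95 then 1–24 → 19 + 24 = 43 bp
Sorted largest to smallest: 43, 20, 14, 10, 8 bp.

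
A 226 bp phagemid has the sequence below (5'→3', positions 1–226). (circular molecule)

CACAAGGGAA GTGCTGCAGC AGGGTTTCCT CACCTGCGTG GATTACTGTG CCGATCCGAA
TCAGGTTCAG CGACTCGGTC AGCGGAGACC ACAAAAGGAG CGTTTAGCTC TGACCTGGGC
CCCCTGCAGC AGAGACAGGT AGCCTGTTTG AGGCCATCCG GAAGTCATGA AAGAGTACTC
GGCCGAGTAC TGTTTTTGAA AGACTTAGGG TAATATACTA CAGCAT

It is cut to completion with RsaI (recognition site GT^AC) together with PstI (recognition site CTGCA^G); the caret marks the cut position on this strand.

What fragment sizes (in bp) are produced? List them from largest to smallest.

RsaI sites (GTAC) start at positions 175, 187.
RsaI cuts after base 2 of each site, so after positions 176, 188.
PstI sites (CTGCAG) start at positions 14, 124.
PstI cuts after base 5 of each site (before the last base), so after positions 18, 128.
Combined cut positions: 18, 128, 176, 188.
Circular molecule, 4 cuts → 4 fragments:
  19–128 → 110 bp
  129–176 → 48 bp
  177–188 → 12 bp
  189–226 then 1–18 → 38 + 18 = 56 bp
Sorted largest to smallest: 110, 56, 48, 12 bp.

110, 56, 48, 12 bp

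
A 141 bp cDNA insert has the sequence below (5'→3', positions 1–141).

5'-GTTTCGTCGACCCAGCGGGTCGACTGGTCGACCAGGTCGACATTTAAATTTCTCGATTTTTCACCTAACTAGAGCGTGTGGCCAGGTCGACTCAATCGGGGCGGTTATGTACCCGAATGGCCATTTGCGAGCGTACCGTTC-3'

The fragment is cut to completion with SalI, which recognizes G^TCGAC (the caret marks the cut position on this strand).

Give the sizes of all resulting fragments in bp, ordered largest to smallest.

SalI sites (GTCGAC) start at positions 6, 19, 27, 36, 86.
SalI cuts after the first base of each site, so after positions 6, 19, 27, 36, 86.
Linear molecule, 5 cuts → 6 fragments:
  1–6 → 6 bp
  7–19 → 13 bp
  20–27 → 8 bp
  28–36 → 9 bp
  37–86 → 50 bp
  87–141 → 55 bp
Sorted largest to smallest: 55, 50, 13, 9, 8, 6 bp.

55, 50, 13, 9, 8, 6 bp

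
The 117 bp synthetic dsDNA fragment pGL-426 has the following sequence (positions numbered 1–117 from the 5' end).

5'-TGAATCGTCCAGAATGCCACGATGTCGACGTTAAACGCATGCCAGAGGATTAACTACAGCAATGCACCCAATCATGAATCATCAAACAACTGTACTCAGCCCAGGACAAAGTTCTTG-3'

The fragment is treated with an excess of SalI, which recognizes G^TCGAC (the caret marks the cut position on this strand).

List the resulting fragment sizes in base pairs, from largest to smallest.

93, 24 bp

The SalI site (GTCGAC) starts at position 24.
SalI cuts after the first base of each site, so after position 24.
Linear molecule, 1 cut → 2 fragments:
  1–24 → 24 bp
  25–117 → 93 bp
Sorted largest to smallest: 93, 24 bp.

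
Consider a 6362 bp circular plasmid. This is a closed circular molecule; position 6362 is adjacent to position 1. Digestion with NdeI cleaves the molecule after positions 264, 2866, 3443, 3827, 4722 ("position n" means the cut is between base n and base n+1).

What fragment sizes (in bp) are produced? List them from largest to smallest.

2602, 1904, 895, 577, 384 bp

Circular molecule, 5 cuts → 5 fragments:
  2866 − 264 = 2602 bp
  3443 − 2866 = 577 bp
  3827 − 3443 = 384 bp
  4722 − 3827 = 895 bp
  wrap: 6362 − 4722 + 264 = 1904 bp
Sorted largest to smallest: 2602, 1904, 895, 577, 384 bp.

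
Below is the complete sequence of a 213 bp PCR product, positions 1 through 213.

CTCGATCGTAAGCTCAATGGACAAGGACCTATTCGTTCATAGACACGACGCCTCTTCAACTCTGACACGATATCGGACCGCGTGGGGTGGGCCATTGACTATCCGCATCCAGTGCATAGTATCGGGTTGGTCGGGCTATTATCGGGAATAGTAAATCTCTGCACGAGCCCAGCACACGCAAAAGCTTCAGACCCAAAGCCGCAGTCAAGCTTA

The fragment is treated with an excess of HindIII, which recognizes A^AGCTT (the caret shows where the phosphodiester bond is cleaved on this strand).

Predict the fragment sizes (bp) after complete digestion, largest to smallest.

182, 25, 6 bp

HindIII sites (AAGCTT) start at positions 182, 207.
HindIII cuts after the first base of each site, so after positions 182, 207.
Linear molecule, 2 cuts → 3 fragments:
  1–182 → 182 bp
  183–207 → 25 bp
  208–213 → 6 bp
Sorted largest to smallest: 182, 25, 6 bp.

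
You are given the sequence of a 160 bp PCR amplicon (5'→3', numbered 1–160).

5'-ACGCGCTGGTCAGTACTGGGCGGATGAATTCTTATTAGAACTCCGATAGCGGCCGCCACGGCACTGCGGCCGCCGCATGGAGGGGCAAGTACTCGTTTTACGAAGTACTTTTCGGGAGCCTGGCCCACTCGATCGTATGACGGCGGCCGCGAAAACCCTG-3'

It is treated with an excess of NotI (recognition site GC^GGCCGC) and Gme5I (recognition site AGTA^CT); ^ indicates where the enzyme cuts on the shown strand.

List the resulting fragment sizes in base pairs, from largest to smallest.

NotI sites (GCGGCCGC) start at positions 49, 66, 143.
NotI cuts after base 2 of each site, so after positions 50, 67, 144.
Gme5I sites (AGTACT) start at positions 12, 88, 104.
Gme5I cuts after base 4 of each site, so after positions 15, 91, 107.
Combined cut positions: 15, 50, 67, 91, 107, 144.
Linear molecule, 6 cuts → 7 fragments:
  1–15 → 15 bp
  16–50 → 35 bp
  51–67 → 17 bp
  68–91 → 24 bp
  92–107 → 16 bp
  108–144 → 37 bp
  145–160 → 16 bp
Sorted largest to smallest: 37, 35, 24, 17, 16, 16, 15 bp.

37, 35, 24, 17, 16, 16, 15 bp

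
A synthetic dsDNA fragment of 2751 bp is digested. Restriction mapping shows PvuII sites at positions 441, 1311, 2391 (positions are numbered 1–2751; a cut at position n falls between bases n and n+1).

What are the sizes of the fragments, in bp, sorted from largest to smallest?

Linear molecule, 3 cuts → 4 fragments:
  441 − 0 = 441 bp
  1311 − 441 = 870 bp
  2391 − 1311 = 1080 bp
  2751 − 2391 = 360 bp
Sorted largest to smallest: 1080, 870, 441, 360 bp.

1080, 870, 441, 360 bp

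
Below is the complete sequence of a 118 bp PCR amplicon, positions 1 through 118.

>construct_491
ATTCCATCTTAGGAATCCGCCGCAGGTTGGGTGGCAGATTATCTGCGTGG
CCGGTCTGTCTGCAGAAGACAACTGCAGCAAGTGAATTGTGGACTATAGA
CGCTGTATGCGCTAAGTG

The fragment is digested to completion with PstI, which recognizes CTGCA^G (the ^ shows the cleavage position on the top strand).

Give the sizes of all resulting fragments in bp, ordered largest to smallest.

64, 41, 13 bp

PstI sites (CTGCAG) start at positions 60, 73.
PstI cuts after base 5 of each site (before the last base), so after positions 64, 77.
Linear molecule, 2 cuts → 3 fragments:
  1–64 → 64 bp
  65–77 → 13 bp
  78–118 → 41 bp
Sorted largest to smallest: 64, 41, 13 bp.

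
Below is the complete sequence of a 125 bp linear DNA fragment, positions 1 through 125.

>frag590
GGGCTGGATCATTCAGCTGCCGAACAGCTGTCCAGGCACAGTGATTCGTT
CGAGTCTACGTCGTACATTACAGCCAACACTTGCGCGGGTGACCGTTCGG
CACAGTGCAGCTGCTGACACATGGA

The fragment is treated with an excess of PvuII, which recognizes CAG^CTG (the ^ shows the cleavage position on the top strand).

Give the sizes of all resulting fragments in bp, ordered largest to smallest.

PvuII sites (CAGCTG) start at positions 14, 25, 108.
PvuII cuts after base 3 of each site, so after positions 16, 27, 110.
Linear molecule, 3 cuts → 4 fragments:
  1–16 → 16 bp
  17–27 → 11 bp
  28–110 → 83 bp
  111–125 → 15 bp
Sorted largest to smallest: 83, 16, 15, 11 bp.

83, 16, 15, 11 bp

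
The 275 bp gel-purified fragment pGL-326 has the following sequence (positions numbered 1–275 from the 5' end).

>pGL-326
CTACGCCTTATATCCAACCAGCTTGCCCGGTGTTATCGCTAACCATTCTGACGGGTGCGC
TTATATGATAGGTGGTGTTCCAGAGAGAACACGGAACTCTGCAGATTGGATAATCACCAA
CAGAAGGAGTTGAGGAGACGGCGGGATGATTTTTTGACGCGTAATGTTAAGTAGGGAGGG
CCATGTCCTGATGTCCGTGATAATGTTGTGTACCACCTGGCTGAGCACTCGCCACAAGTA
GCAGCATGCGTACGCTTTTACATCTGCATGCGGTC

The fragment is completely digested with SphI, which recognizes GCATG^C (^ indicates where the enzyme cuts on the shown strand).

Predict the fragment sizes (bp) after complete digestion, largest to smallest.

SphI sites (GCATGC) start at positions 244, 266.
SphI cuts after base 5 of each site (before the last base), so after positions 248, 270.
Linear molecule, 2 cuts → 3 fragments:
  1–248 → 248 bp
  249–270 → 22 bp
  271–275 → 5 bp
Sorted largest to smallest: 248, 22, 5 bp.

248, 22, 5 bp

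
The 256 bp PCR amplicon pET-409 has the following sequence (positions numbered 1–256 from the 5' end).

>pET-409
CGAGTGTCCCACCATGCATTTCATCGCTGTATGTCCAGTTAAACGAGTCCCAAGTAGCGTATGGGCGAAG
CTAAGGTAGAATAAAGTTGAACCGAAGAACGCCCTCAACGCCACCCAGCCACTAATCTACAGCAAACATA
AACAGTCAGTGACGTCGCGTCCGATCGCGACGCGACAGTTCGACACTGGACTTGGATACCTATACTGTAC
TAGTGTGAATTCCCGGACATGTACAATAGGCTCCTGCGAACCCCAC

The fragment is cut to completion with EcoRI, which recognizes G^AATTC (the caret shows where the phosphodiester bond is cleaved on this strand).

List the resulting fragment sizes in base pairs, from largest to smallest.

217, 39 bp

The EcoRI site (GAATTC) starts at position 217.
EcoRI cuts after the first base of each site, so after position 217.
Linear molecule, 1 cut → 2 fragments:
  1–217 → 217 bp
  218–256 → 39 bp
Sorted largest to smallest: 217, 39 bp.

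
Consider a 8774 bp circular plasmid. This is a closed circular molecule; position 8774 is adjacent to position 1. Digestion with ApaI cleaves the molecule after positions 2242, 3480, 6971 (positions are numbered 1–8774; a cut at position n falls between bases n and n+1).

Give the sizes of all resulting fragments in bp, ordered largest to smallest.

4045, 3491, 1238 bp

Circular molecule, 3 cuts → 3 fragments:
  3480 − 2242 = 1238 bp
  6971 − 3480 = 3491 bp
  wrap: 8774 − 6971 + 2242 = 4045 bp
Sorted largest to smallest: 4045, 3491, 1238 bp.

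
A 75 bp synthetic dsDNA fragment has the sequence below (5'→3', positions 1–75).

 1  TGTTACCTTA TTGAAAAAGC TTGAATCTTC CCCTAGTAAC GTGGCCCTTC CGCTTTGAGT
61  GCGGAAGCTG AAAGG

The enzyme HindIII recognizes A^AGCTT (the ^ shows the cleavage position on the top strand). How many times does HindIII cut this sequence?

1

AAGCTT occurs starting at position 17.
HindIII cuts at 1 site.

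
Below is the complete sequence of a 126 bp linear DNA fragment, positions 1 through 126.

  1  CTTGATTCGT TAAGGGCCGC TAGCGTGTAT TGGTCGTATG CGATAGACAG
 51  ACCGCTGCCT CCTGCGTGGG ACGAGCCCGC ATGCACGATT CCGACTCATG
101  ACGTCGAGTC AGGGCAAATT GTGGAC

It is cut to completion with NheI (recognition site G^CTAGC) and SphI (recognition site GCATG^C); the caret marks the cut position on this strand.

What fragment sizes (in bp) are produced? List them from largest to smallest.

64, 43, 19 bp

The NheI site (GCTAGC) starts at position 19.
NheI cuts after the first base of each site, so after position 19.
The SphI site (GCATGC) starts at position 79.
SphI cuts after base 5 of each site (before the last base), so after position 83.
Combined cut positions: 19, 83.
Linear molecule, 2 cuts → 3 fragments:
  1–19 → 19 bp
  20–83 → 64 bp
  84–126 → 43 bp
Sorted largest to smallest: 64, 43, 19 bp.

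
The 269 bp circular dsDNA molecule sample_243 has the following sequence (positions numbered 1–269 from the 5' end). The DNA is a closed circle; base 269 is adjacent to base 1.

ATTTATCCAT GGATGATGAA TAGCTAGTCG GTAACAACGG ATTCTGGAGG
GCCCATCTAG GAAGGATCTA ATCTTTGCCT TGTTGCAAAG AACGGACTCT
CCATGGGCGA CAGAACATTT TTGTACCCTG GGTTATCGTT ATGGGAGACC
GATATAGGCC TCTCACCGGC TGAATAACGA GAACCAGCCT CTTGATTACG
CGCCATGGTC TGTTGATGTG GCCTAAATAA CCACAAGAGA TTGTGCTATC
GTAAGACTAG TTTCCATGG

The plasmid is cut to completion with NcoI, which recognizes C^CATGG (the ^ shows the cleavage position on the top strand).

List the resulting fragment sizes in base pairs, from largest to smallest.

102, 94, 61, 12 bp

NcoI sites (CCATGG) start at positions 7, 101, 203, 264.
NcoI cuts after the first base of each site, so after positions 7, 101, 203, 264.
Circular molecule, 4 cuts → 4 fragments:
  8–101 → 94 bp
  102–203 → 102 bp
  204–264 → 61 bp
  265–269 then 1–7 → 5 + 7 = 12 bp
Sorted largest to smallest: 102, 94, 61, 12 bp.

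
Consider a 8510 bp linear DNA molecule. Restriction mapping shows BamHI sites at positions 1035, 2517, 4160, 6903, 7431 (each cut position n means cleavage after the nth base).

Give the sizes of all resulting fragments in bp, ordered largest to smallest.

2743, 1643, 1482, 1079, 1035, 528 bp

Linear molecule, 5 cuts → 6 fragments:
  1035 − 0 = 1035 bp
  2517 − 1035 = 1482 bp
  4160 − 2517 = 1643 bp
  6903 − 4160 = 2743 bp
  7431 − 6903 = 528 bp
  8510 − 7431 = 1079 bp
Sorted largest to smallest: 2743, 1643, 1482, 1079, 1035, 528 bp.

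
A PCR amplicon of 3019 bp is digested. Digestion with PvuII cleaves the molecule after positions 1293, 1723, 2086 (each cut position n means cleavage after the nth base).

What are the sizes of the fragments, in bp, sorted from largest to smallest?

1293, 933, 430, 363 bp

Linear molecule, 3 cuts → 4 fragments:
  1293 − 0 = 1293 bp
  1723 − 1293 = 430 bp
  2086 − 1723 = 363 bp
  3019 − 2086 = 933 bp
Sorted largest to smallest: 1293, 933, 430, 363 bp.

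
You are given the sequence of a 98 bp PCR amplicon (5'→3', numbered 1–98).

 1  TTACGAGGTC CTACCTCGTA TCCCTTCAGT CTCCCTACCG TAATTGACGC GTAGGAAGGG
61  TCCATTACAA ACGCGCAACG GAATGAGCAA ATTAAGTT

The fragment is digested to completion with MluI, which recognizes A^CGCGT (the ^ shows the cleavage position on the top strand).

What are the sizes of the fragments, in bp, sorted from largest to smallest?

51, 47 bp

The MluI site (ACGCGT) starts at position 47.
MluI cuts after the first base of each site, so after position 47.
Linear molecule, 1 cut → 2 fragments:
  1–47 → 47 bp
  48–98 → 51 bp
Sorted largest to smallest: 51, 47 bp.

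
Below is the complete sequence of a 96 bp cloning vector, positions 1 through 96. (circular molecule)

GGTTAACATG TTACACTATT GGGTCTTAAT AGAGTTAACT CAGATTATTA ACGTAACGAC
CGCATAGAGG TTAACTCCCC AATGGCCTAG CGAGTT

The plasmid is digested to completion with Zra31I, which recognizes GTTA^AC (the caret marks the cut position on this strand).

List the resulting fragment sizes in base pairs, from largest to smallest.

Zra31I sites (GTTAAC) start at positions 2, 34, 70.
Zra31I cuts after base 4 of each site, so after positions 5, 37, 73.
Circular molecule, 3 cuts → 3 fragments:
  6–37 → 32 bp
  38–73 → 36 bp
  74–96 then 1–5 → 23 + 5 = 28 bp
Sorted largest to smallest: 36, 32, 28 bp.

36, 32, 28 bp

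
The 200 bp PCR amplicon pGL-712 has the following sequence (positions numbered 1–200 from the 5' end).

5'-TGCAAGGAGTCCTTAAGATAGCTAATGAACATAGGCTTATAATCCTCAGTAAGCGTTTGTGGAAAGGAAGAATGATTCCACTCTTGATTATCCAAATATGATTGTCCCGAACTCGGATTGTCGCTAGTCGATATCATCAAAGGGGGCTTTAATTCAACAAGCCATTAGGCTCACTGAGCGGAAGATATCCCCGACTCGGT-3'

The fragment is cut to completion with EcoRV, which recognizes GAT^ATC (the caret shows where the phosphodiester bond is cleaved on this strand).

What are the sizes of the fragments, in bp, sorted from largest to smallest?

132, 54, 14 bp

EcoRV sites (GATATC) start at positions 130, 184.
EcoRV cuts after base 3 of each site, so after positions 132, 186.
Linear molecule, 2 cuts → 3 fragments:
  1–132 → 132 bp
  133–186 → 54 bp
  187–200 → 14 bp
Sorted largest to smallest: 132, 54, 14 bp.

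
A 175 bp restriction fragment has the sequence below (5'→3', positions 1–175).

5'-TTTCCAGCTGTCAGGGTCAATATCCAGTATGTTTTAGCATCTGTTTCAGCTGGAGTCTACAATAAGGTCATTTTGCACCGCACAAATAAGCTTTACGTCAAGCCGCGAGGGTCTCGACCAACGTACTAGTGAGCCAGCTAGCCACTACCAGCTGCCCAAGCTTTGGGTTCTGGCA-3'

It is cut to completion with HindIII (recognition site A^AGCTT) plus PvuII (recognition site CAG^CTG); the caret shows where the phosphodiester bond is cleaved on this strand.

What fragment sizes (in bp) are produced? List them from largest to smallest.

HindIII sites (AAGCTT) start at positions 88, 158.
HindIII cuts after the first base of each site, so after positions 88, 158.
PvuII sites (CAGCTG) start at positions 5, 47, 149.
PvuII cuts after base 3 of each site, so after positions 7, 49, 151.
Combined cut positions: 7, 49, 88, 151, 158.
Linear molecule, 5 cuts → 6 fragments:
  1–7 → 7 bp
  8–49 → 42 bp
  50–88 → 39 bp
  89–151 → 63 bp
  152–158 → 7 bp
  159–175 → 17 bp
Sorted largest to smallest: 63, 42, 39, 17, 7, 7 bp.

63, 42, 39, 17, 7, 7 bp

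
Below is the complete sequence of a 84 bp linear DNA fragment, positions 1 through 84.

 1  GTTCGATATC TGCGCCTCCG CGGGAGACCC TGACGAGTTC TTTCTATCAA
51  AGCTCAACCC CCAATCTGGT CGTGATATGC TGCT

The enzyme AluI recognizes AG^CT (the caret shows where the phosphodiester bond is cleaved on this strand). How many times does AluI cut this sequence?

AGCT occurs starting at position 51.
AluI cuts at 1 site.

1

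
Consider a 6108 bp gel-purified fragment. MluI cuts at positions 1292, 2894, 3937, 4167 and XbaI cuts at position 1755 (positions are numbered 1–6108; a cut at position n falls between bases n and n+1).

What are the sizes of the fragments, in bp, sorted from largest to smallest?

1941, 1292, 1139, 1043, 463, 230 bp

Combined cut positions (sorted): 1292, 1755, 2894, 3937, 4167.
Linear molecule, 5 cuts → 6 fragments:
  1292 − 0 = 1292 bp
  1755 − 1292 = 463 bp
  2894 − 1755 = 1139 bp
  3937 − 2894 = 1043 bp
  4167 − 3937 = 230 bp
  6108 − 4167 = 1941 bp
Sorted largest to smallest: 1941, 1292, 1139, 1043, 463, 230 bp.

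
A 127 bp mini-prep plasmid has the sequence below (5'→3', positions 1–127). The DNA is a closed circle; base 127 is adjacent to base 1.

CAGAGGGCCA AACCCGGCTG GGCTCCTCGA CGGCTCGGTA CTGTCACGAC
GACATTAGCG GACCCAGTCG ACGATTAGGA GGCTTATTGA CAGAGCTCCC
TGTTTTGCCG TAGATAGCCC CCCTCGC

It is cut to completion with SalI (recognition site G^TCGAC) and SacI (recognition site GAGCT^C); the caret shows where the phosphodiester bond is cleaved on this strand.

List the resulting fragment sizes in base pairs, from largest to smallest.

97, 30 bp

The SalI site (GTCGAC) starts at position 67.
SalI cuts after the first base of each site, so after position 67.
The SacI site (GAGCTC) starts at position 93.
SacI cuts after base 5 of each site (before the last base), so after position 97.
Combined cut positions: 67, 97.
Circular molecule, 2 cuts → 2 fragments:
  68–97 → 30 bp
  98–127 then 1–67 → 30 + 67 = 97 bp
Sorted largest to smallest: 97, 30 bp.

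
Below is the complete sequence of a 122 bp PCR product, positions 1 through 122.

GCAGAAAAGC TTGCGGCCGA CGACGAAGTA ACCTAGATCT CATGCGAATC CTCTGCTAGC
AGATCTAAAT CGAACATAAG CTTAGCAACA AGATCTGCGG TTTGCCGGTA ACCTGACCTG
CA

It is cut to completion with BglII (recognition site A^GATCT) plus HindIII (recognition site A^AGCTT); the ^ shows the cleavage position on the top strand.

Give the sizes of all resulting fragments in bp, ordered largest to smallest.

31, 28, 26, 17, 13, 7 bp

BglII sites (AGATCT) start at positions 35, 61, 91.
BglII cuts after the first base of each site, so after positions 35, 61, 91.
HindIII sites (AAGCTT) start at positions 7, 78.
HindIII cuts after the first base of each site, so after positions 7, 78.
Combined cut positions: 7, 35, 61, 78, 91.
Linear molecule, 5 cuts → 6 fragments:
  1–7 → 7 bp
  8–35 → 28 bp
  36–61 → 26 bp
  62–78 → 17 bp
  79–91 → 13 bp
  92–122 → 31 bp
Sorted largest to smallest: 31, 28, 26, 17, 13, 7 bp.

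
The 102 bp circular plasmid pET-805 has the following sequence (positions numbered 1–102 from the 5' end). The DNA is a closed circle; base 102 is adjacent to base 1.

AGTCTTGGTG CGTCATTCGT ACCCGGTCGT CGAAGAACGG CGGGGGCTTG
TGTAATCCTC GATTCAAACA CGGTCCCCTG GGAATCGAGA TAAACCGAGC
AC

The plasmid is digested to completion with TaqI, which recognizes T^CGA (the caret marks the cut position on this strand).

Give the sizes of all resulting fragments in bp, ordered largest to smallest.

47, 29, 26 bp

TaqI sites (TCGA) start at positions 30, 59, 85.
TaqI cuts after the first base of each site, so after positions 30, 59, 85.
Circular molecule, 3 cuts → 3 fragments:
  31–59 → 29 bp
  60–85 → 26 bp
  86–102 then 1–30 → 17 + 30 = 47 bp
Sorted largest to smallest: 47, 29, 26 bp.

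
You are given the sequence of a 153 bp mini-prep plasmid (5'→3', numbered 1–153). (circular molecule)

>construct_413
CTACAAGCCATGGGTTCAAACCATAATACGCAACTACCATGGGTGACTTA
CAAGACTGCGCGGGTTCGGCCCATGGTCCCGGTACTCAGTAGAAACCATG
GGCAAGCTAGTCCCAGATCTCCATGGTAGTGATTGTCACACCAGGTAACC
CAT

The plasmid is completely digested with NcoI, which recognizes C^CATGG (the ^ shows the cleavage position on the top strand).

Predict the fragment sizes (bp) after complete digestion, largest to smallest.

40, 34, 29, 25, 25 bp

NcoI sites (CCATGG) start at positions 8, 37, 71, 96, 121.
NcoI cuts after the first base of each site, so after positions 8, 37, 71, 96, 121.
Circular molecule, 5 cuts → 5 fragments:
  9–37 → 29 bp
  38–71 → 34 bp
  72–96 → 25 bp
  97–121 → 25 bp
  122–153 then 1–8 → 32 + 8 = 40 bp
Sorted largest to smallest: 40, 34, 29, 25, 25 bp.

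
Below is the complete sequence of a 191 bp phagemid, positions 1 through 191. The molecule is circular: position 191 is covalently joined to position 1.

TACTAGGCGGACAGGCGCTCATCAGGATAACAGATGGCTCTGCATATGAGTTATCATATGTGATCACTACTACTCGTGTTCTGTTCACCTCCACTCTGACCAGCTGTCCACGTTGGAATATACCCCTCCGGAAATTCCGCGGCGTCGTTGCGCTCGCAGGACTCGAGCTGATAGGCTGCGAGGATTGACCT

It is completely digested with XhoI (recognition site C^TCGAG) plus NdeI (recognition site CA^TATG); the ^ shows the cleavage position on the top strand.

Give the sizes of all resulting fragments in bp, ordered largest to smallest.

The XhoI site (CTCGAG) starts at position 162.
XhoI cuts after the first base of each site, so after position 162.
NdeI sites (CATATG) start at positions 43, 55.
NdeI cuts after base 2 of each site, so after positions 44, 56.
Combined cut positions: 44, 56, 162.
Circular molecule, 3 cuts → 3 fragments:
  45–56 → 12 bp
  57–162 → 106 bp
  163–191 then 1–44 → 29 + 44 = 73 bp
Sorted largest to smallest: 106, 73, 12 bp.

106, 73, 12 bp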